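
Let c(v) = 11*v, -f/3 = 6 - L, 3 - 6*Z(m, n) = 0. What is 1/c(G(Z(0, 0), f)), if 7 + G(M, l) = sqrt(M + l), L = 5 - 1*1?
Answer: -14/1199 - I*sqrt(22)/1199 ≈ -0.011676 - 0.0039119*I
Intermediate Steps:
Z(m, n) = 1/2 (Z(m, n) = 1/2 - 1/6*0 = 1/2 + 0 = 1/2)
L = 4 (L = 5 - 1 = 4)
f = -6 (f = -3*(6 - 1*4) = -3*(6 - 4) = -3*2 = -6)
G(M, l) = -7 + sqrt(M + l)
1/c(G(Z(0, 0), f)) = 1/(11*(-7 + sqrt(1/2 - 6))) = 1/(11*(-7 + sqrt(-11/2))) = 1/(11*(-7 + I*sqrt(22)/2)) = 1/(-77 + 11*I*sqrt(22)/2)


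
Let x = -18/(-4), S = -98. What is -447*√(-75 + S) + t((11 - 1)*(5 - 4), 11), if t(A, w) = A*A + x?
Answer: 209/2 - 447*I*√173 ≈ 104.5 - 5879.4*I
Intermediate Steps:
x = 9/2 (x = -18*(-¼) = 9/2 ≈ 4.5000)
t(A, w) = 9/2 + A² (t(A, w) = A*A + 9/2 = A² + 9/2 = 9/2 + A²)
-447*√(-75 + S) + t((11 - 1)*(5 - 4), 11) = -447*√(-75 - 98) + (9/2 + ((11 - 1)*(5 - 4))²) = -447*I*√173 + (9/2 + (10*1)²) = -447*I*√173 + (9/2 + 10²) = -447*I*√173 + (9/2 + 100) = -447*I*√173 + 209/2 = 209/2 - 447*I*√173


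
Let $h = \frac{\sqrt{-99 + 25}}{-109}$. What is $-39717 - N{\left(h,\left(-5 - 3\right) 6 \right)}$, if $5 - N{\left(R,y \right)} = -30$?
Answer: $-39752$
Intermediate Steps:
$h = - \frac{i \sqrt{74}}{109}$ ($h = \sqrt{-74} \left(- \frac{1}{109}\right) = i \sqrt{74} \left(- \frac{1}{109}\right) = - \frac{i \sqrt{74}}{109} \approx - 0.07892 i$)
$N{\left(R,y \right)} = 35$ ($N{\left(R,y \right)} = 5 - -30 = 5 + 30 = 35$)
$-39717 - N{\left(h,\left(-5 - 3\right) 6 \right)} = -39717 - 35 = -39752$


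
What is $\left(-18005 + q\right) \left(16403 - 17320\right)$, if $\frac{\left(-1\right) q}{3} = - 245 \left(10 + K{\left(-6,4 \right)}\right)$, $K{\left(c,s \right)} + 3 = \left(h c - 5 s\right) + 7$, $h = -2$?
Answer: $12466615$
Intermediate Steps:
$K{\left(c,s \right)} = 4 - 5 s - 2 c$ ($K{\left(c,s \right)} = -3 - \left(-7 + 2 c + 5 s\right) = 4 - 5 s - 2 c$)
$q = 4410$ ($q = - 3 \left(- 245 \left(10 - 4\right)\right) = - 3 \left(\left(-245\right) 6\right) = \left(-3\right) \left(-1470\right) = 4410$)
$\left(-18005 + q\right) \left(16403 - 17320\right) = \left(-18005 + 4410\right) \left(16403 - 17320\right) = \left(-13595\right) \left(-917\right) = 12466615$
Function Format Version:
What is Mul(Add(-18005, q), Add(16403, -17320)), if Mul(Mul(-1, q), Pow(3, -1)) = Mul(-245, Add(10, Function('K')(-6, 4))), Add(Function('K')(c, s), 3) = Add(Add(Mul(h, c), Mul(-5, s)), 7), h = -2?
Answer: 12466615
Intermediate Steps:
Function('K')(c, s) = Add(4, Mul(-5, s), Mul(-2, c)) (Function('K')(c, s) = Add(-3, Add(Add(Mul(-2, c), Mul(-5, s)), 7)) = Add(-3, Add(Add(Mul(-5, s), Mul(-2, c)), 7)) = Add(-3, Add(7, Mul(-5, s), Mul(-2, c))) = Add(4, Mul(-5, s), Mul(-2, c)))
q = 4410 (q = Mul(-3, Mul(-245, Add(10, Add(4, Mul(-5, 4), Mul(-2, -6))))) = Mul(-3, Mul(-245, Add(10, Add(4, -20, 12)))) = Mul(-3, Mul(-245, Add(10, -4))) = Mul(-3, Mul(-245, 6)) = Mul(-3, -1470) = 4410)
Mul(Add(-18005, q), Add(16403, -17320)) = Mul(Add(-18005, 4410), Add(16403, -17320)) = Mul(-13595, -917) = 12466615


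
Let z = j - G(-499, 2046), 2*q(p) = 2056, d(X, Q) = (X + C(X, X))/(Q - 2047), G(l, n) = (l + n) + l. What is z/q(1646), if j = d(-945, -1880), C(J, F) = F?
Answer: -97943/96118 ≈ -1.0190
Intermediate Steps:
G(l, n) = n + 2*l
d(X, Q) = 2*X/(-2047 + Q) (d(X, Q) = (X + X)/(Q - 2047) = (2*X)/(-2047 + Q) = 2*X/(-2047 + Q))
j = 90/187 (j = 2*(-945)/(-2047 - 1880) = 2*(-945)/(-3927) = 2*(-945)*(-1/3927) = 90/187 ≈ 0.48128)
q(p) = 1028 (q(p) = (1/2)*2056 = 1028)
z = -195886/187 (z = 90/187 - (2046 + 2*(-499)) = 90/187 - (2046 - 998) = 90/187 - 1*1048 = 90/187 - 1048 = -195886/187 ≈ -1047.5)
z/q(1646) = -195886/187/1028 = -195886/187*1/1028 = -97943/96118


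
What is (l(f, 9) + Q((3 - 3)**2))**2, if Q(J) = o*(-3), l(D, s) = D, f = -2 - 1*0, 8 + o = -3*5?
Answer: 4489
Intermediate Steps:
o = -23 (o = -8 - 3*5 = -8 - 15 = -23)
f = -2 (f = -2 + 0 = -2)
Q(J) = 69 (Q(J) = -23*(-3) = 69)
(l(f, 9) + Q((3 - 3)**2))**2 = (-2 + 69)**2 = 67**2 = 4489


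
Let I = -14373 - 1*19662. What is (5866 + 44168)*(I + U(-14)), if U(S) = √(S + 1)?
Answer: -1702907190 + 50034*I*√13 ≈ -1.7029e+9 + 1.804e+5*I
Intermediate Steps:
U(S) = √(1 + S)
I = -34035 (I = -14373 - 19662 = -34035)
(5866 + 44168)*(I + U(-14)) = (5866 + 44168)*(-34035 + √(1 - 14)) = 50034*(-34035 + √(-13)) = 50034*(-34035 + I*√13) = -1702907190 + 50034*I*√13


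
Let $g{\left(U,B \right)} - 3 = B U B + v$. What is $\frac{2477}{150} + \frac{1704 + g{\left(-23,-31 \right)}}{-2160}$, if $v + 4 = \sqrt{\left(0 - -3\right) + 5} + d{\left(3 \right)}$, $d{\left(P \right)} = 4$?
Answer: $\frac{70081}{2700} - \frac{\sqrt{2}}{1080} \approx 25.955$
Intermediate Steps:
$v = 2 \sqrt{2}$ ($v = -4 + \left(\sqrt{\left(0 - -3\right) + 5} + 4\right) = -4 + \left(\sqrt{\left(0 + 3\right) + 5} + 4\right) = -4 + \left(\sqrt{3 + 5} + 4\right) = -4 + \left(\sqrt{8} + 4\right) = -4 + \left(2 \sqrt{2} + 4\right) = -4 + \left(4 + 2 \sqrt{2}\right) = 2 \sqrt{2} \approx 2.8284$)
$g{\left(U,B \right)} = 3 + 2 \sqrt{2} + U B^{2}$ ($g{\left(U,B \right)} = 3 + \left(B U B + 2 \sqrt{2}\right) = 3 + \left(U B^{2} + 2 \sqrt{2}\right) = 3 + \left(2 \sqrt{2} + U B^{2}\right) = 3 + 2 \sqrt{2} + U B^{2}$)
$\frac{2477}{150} + \frac{1704 + g{\left(-23,-31 \right)}}{-2160} = \frac{2477}{150} + \frac{1704 + \left(3 + 2 \sqrt{2} - 23 \left(-31\right)^{2}\right)}{-2160} = 2477 \cdot \frac{1}{150} + \left(1704 + \left(3 + 2 \sqrt{2} - 22103\right)\right) \left(- \frac{1}{2160}\right) = \frac{2477}{150} + \left(1704 + \left(3 + 2 \sqrt{2} - 22103\right)\right) \left(- \frac{1}{2160}\right) = \frac{2477}{150} + \left(1704 - \left(22100 - 2 \sqrt{2}\right)\right) \left(- \frac{1}{2160}\right) = \frac{2477}{150} + \left(-20396 + 2 \sqrt{2}\right) \left(- \frac{1}{2160}\right) = \frac{2477}{150} + \left(\frac{5099}{540} - \frac{\sqrt{2}}{1080}\right) = \frac{70081}{2700} - \frac{\sqrt{2}}{1080}$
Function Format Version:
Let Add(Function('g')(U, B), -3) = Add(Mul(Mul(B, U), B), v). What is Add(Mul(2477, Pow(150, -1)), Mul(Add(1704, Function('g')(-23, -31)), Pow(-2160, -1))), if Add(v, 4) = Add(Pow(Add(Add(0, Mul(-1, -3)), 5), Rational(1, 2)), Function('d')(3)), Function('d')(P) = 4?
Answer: Add(Rational(70081, 2700), Mul(Rational(-1, 1080), Pow(2, Rational(1, 2)))) ≈ 25.955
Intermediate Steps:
v = Mul(2, Pow(2, Rational(1, 2))) (v = Add(-4, Add(Pow(Add(Add(0, Mul(-1, -3)), 5), Rational(1, 2)), 4)) = Add(-4, Add(Pow(Add(Add(0, 3), 5), Rational(1, 2)), 4)) = Add(-4, Add(Pow(Add(3, 5), Rational(1, 2)), 4)) = Add(-4, Add(Pow(8, Rational(1, 2)), 4)) = Add(-4, Add(Mul(2, Pow(2, Rational(1, 2))), 4)) = Add(-4, Add(4, Mul(2, Pow(2, Rational(1, 2))))) = Mul(2, Pow(2, Rational(1, 2))) ≈ 2.8284)
Function('g')(U, B) = Add(3, Mul(2, Pow(2, Rational(1, 2))), Mul(U, Pow(B, 2))) (Function('g')(U, B) = Add(3, Add(Mul(Mul(B, U), B), Mul(2, Pow(2, Rational(1, 2))))) = Add(3, Add(Mul(U, Pow(B, 2)), Mul(2, Pow(2, Rational(1, 2))))) = Add(3, Add(Mul(2, Pow(2, Rational(1, 2))), Mul(U, Pow(B, 2)))) = Add(3, Mul(2, Pow(2, Rational(1, 2))), Mul(U, Pow(B, 2))))
Add(Mul(2477, Pow(150, -1)), Mul(Add(1704, Function('g')(-23, -31)), Pow(-2160, -1))) = Add(Mul(2477, Pow(150, -1)), Mul(Add(1704, Add(3, Mul(2, Pow(2, Rational(1, 2))), Mul(-23, Pow(-31, 2)))), Pow(-2160, -1))) = Add(Mul(2477, Rational(1, 150)), Mul(Add(1704, Add(3, Mul(2, Pow(2, Rational(1, 2))), Mul(-23, 961))), Rational(-1, 2160))) = Add(Rational(2477, 150), Mul(Add(1704, Add(3, Mul(2, Pow(2, Rational(1, 2))), -22103)), Rational(-1, 2160))) = Add(Rational(2477, 150), Mul(Add(1704, Add(-22100, Mul(2, Pow(2, Rational(1, 2))))), Rational(-1, 2160))) = Add(Rational(2477, 150), Mul(Add(-20396, Mul(2, Pow(2, Rational(1, 2)))), Rational(-1, 2160))) = Add(Rational(2477, 150), Add(Rational(5099, 540), Mul(Rational(-1, 1080), Pow(2, Rational(1, 2))))) = Add(Rational(70081, 2700), Mul(Rational(-1, 1080), Pow(2, Rational(1, 2))))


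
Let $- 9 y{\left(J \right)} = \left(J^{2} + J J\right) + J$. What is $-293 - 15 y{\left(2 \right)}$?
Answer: $- \frac{829}{3} \approx -276.33$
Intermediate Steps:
$y{\left(J \right)} = - \frac{2 J^{2}}{9} - \frac{J}{9}$ ($y{\left(J \right)} = - \frac{\left(J^{2} + J J\right) + J}{9} = - \frac{\left(J^{2} + J^{2}\right) + J}{9} = - \frac{2 J^{2} + J}{9} = - \frac{J + 2 J^{2}}{9} = - \frac{2 J^{2}}{9} - \frac{J}{9}$)
$-293 - 15 y{\left(2 \right)} = -293 - 15 \left(\left(- \frac{1}{9}\right) 2 \left(1 + 2 \cdot 2\right)\right) = -293 - 15 \left(\left(- \frac{1}{9}\right) 2 \left(1 + 4\right)\right) = -293 - 15 \left(\left(- \frac{1}{9}\right) 2 \cdot 5\right) = -293 - - \frac{50}{3} = -293 + \frac{50}{3} = - \frac{829}{3}$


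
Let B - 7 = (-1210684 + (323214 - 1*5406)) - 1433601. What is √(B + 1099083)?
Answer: I*√1227387 ≈ 1107.9*I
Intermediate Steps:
B = -2326470 (B = 7 + ((-1210684 + (323214 - 1*5406)) - 1433601) = 7 + ((-1210684 + (323214 - 5406)) - 1433601) = 7 + ((-1210684 + 317808) - 1433601) = 7 + (-892876 - 1433601) = 7 - 2326477 = -2326470)
√(B + 1099083) = √(-2326470 + 1099083) = √(-1227387) = I*√1227387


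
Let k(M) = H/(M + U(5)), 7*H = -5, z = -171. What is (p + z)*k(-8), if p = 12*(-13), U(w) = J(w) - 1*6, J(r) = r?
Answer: -545/21 ≈ -25.952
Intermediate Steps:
H = -5/7 (H = (1/7)*(-5) = -5/7 ≈ -0.71429)
U(w) = -6 + w (U(w) = w - 1*6 = w - 6 = -6 + w)
p = -156
k(M) = -5/(7*(-1 + M)) (k(M) = -5/(7*(M + (-6 + 5))) = -5/(7*(M - 1)) = -5/(7*(-1 + M)))
(p + z)*k(-8) = (-156 - 171)*(-5/(-7 + 7*(-8))) = -(-1635)/(-7 - 56) = -(-1635)/(-63) = -(-1635)*(-1)/63 = -327*5/63 = -545/21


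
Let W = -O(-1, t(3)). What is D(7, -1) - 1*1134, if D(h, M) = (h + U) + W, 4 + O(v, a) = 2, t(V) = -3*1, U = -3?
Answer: -1128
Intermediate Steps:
t(V) = -3
O(v, a) = -2 (O(v, a) = -4 + 2 = -2)
W = 2 (W = -1*(-2) = 2)
D(h, M) = -1 + h (D(h, M) = (h - 3) + 2 = (-3 + h) + 2 = -1 + h)
D(7, -1) - 1*1134 = (-1 + 7) - 1*1134 = 6 - 1134 = -1128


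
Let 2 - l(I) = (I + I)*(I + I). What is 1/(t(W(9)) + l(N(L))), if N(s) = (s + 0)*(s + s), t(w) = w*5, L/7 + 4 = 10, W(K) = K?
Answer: -1/49787089 ≈ -2.0086e-8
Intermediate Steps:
L = 42 (L = -28 + 7*10 = -28 + 70 = 42)
t(w) = 5*w
N(s) = 2*s² (N(s) = s*(2*s) = 2*s²)
l(I) = 2 - 4*I² (l(I) = 2 - (I + I)*(I + I) = 2 - 2*I*2*I = 2 - 4*I²)
1/(t(W(9)) + l(N(L))) = 1/(5*9 + (2 - 4*(2*42²)²)) = 1/(45 + (2 - 4*(2*1764)²)) = 1/(45 + (2 - 4*3528²)) = 1/(45 + (2 - 4*12446784)) = 1/(45 + (2 - 49787136)) = 1/(45 - 49787134) = 1/(-49787089) = -1/49787089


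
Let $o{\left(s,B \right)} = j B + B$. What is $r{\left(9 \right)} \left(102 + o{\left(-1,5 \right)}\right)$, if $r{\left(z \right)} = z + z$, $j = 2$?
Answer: $2106$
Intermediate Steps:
$r{\left(z \right)} = 2 z$
$o{\left(s,B \right)} = 3 B$ ($o{\left(s,B \right)} = 2 B + B = 3 B$)
$r{\left(9 \right)} \left(102 + o{\left(-1,5 \right)}\right) = 2 \cdot 9 \left(102 + 3 \cdot 5\right) = 18 \left(102 + 15\right) = 18 \cdot 117 = 2106$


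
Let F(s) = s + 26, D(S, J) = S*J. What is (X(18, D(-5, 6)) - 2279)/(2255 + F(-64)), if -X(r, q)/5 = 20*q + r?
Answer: 631/2217 ≈ 0.28462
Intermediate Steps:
D(S, J) = J*S
X(r, q) = -100*q - 5*r (X(r, q) = -5*(20*q + r) = -5*(r + 20*q) = -100*q - 5*r)
F(s) = 26 + s
(X(18, D(-5, 6)) - 2279)/(2255 + F(-64)) = ((-600*(-5) - 5*18) - 2279)/(2255 + (26 - 64)) = ((-100*(-30) - 90) - 2279)/(2255 - 38) = ((3000 - 90) - 2279)/2217 = (2910 - 2279)*(1/2217) = 631*(1/2217) = 631/2217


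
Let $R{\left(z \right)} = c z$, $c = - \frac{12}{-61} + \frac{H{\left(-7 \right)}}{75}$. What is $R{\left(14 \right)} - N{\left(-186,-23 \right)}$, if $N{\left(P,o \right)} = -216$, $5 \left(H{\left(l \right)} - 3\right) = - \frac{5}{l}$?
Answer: $\frac{1003484}{4575} \approx 219.34$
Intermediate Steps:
$H{\left(l \right)} = 3 - \frac{1}{l}$ ($H{\left(l \right)} = 3 + \frac{\left(-5\right) \frac{1}{l}}{5} = 3 - \frac{1}{l}$)
$c = \frac{7642}{32025}$ ($c = - \frac{12}{-61} + \frac{3 - \frac{1}{-7}}{75} = \left(-12\right) \left(- \frac{1}{61}\right) + \left(3 - - \frac{1}{7}\right) \frac{1}{75} = \frac{12}{61} + \left(3 + \frac{1}{7}\right) \frac{1}{75} = \frac{12}{61} + \frac{22}{7} \cdot \frac{1}{75} = \frac{12}{61} + \frac{22}{525} = \frac{7642}{32025} \approx 0.23863$)
$R{\left(z \right)} = \frac{7642 z}{32025}$
$R{\left(14 \right)} - N{\left(-186,-23 \right)} = \frac{7642}{32025} \cdot 14 - -216 = \frac{15284}{4575} + 216 = \frac{1003484}{4575}$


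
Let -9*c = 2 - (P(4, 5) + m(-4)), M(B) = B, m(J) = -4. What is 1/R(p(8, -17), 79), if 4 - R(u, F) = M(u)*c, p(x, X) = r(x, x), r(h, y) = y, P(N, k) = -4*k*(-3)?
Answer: -1/44 ≈ -0.022727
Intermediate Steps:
P(N, k) = 12*k
p(x, X) = x
c = 6 (c = -(2 - (12*5 - 4))/9 = -(2 - (60 - 4))/9 = -(2 - 1*56)/9 = -(2 - 56)/9 = -⅑*(-54) = 6)
R(u, F) = 4 - 6*u (R(u, F) = 4 - u*6 = 4 - 6*u)
1/R(p(8, -17), 79) = 1/(4 - 6*8) = 1/(4 - 48) = 1/(-44) = -1/44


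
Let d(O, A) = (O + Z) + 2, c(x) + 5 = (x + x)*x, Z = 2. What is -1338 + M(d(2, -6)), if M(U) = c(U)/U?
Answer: -7961/6 ≈ -1326.8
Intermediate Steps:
c(x) = -5 + 2*x**2 (c(x) = -5 + (x + x)*x = -5 + (2*x)*x = -5 + 2*x**2)
d(O, A) = 4 + O (d(O, A) = (O + 2) + 2 = (2 + O) + 2 = 4 + O)
M(U) = (-5 + 2*U**2)/U
-1338 + M(d(2, -6)) = -1338 + (-5/(4 + 2) + 2*(4 + 2)) = -1338 + (-5/6 + 2*6) = -1338 + (-5*1/6 + 12) = -1338 + (-5/6 + 12) = -1338 + 67/6 = -7961/6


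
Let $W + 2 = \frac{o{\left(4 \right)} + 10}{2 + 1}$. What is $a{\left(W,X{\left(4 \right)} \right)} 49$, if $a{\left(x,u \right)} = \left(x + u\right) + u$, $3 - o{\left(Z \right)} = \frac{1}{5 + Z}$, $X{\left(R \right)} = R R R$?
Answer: $\frac{172382}{27} \approx 6384.5$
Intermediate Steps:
$X{\left(R \right)} = R^{3}$ ($X{\left(R \right)} = R^{2} R = R^{3}$)
$o{\left(Z \right)} = 3 - \frac{1}{5 + Z}$
$W = \frac{62}{27}$ ($W = -2 + \frac{\frac{14 + 3 \cdot 4}{5 + 4} + 10}{2 + 1} = -2 + \frac{\frac{14 + 12}{9} + 10}{3} = -2 + \left(\frac{1}{9} \cdot 26 + 10\right) \frac{1}{3} = -2 + \left(\frac{26}{9} + 10\right) \frac{1}{3} = -2 + \frac{116}{9} \cdot \frac{1}{3} = -2 + \frac{116}{27} = \frac{62}{27} \approx 2.2963$)
$a{\left(x,u \right)} = x + 2 u$ ($a{\left(x,u \right)} = \left(u + x\right) + u = x + 2 u$)
$a{\left(W,X{\left(4 \right)} \right)} 49 = \left(\frac{62}{27} + 2 \cdot 4^{3}\right) 49 = \left(\frac{62}{27} + 2 \cdot 64\right) 49 = \left(\frac{62}{27} + 128\right) 49 = \frac{3518}{27} \cdot 49 = \frac{172382}{27}$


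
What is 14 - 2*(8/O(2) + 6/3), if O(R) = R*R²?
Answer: 8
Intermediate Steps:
O(R) = R³
14 - 2*(8/O(2) + 6/3) = 14 - 2*(8/(2³) + 6/3) = 14 - 2*(8/8 + 6*(⅓)) = 14 - 2*(8*(⅛) + 2) = 14 - 2*(1 + 2) = 14 - 2*3 = 14 - 6 = 8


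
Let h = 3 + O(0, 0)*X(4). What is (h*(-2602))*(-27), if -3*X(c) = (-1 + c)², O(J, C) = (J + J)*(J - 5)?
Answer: 210762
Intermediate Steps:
O(J, C) = 2*J*(-5 + J) (O(J, C) = (2*J)*(-5 + J) = 2*J*(-5 + J))
X(c) = -(-1 + c)²/3
h = 3 (h = 3 + (2*0*(-5 + 0))*(-(-1 + 4)²/3) = 3 + (2*0*(-5))*(-⅓*3²) = 3 + 0*(-⅓*9) = 3 + 0*(-3) = 3 + 0 = 3)
(h*(-2602))*(-27) = (3*(-2602))*(-27) = -7806*(-27) = 210762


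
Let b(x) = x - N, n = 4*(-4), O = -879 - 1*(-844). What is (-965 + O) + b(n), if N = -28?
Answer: -988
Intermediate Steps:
O = -35 (O = -879 + 844 = -35)
n = -16
b(x) = 28 + x (b(x) = x - 1*(-28) = x + 28 = 28 + x)
(-965 + O) + b(n) = (-965 - 35) + (28 - 16) = -1000 + 12 = -988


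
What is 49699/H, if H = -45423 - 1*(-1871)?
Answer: -49699/43552 ≈ -1.1411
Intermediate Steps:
H = -43552 (H = -45423 + 1871 = -43552)
49699/H = 49699/(-43552) = 49699*(-1/43552) = -49699/43552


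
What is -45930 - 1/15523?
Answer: -712971391/15523 ≈ -45930.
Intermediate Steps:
-45930 - 1/15523 = -712971391/15523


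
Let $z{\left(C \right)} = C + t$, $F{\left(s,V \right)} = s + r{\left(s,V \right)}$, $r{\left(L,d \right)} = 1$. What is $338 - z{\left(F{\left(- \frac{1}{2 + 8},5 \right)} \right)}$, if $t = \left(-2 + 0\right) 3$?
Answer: $\frac{3431}{10} \approx 343.1$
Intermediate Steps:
$t = -6$ ($t = \left(-2\right) 3 = -6$)
$F{\left(s,V \right)} = 1 + s$ ($F{\left(s,V \right)} = s + 1 = 1 + s$)
$z{\left(C \right)} = -6 + C$ ($z{\left(C \right)} = C - 6 = -6 + C$)
$338 - z{\left(F{\left(- \frac{1}{2 + 8},5 \right)} \right)} = 338 - \left(-6 + \left(1 - \frac{1}{2 + 8}\right)\right) = 338 - \left(-6 + \left(1 - \frac{1}{10}\right)\right) = 338 - \left(-6 + \frac{9}{10}\right) = 338 - - \frac{51}{10} = 338 + \frac{51}{10} = \frac{3431}{10}$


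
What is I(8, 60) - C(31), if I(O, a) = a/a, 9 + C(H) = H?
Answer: -21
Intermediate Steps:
C(H) = -9 + H
I(O, a) = 1
I(8, 60) - C(31) = 1 - (-9 + 31) = 1 - 1*22 = 1 - 22 = -21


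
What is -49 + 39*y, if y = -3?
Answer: -166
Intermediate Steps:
-49 + 39*y = -49 + 39*(-3) = -49 - 117 = -166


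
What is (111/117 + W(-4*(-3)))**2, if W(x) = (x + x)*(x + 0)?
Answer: 126990361/1521 ≈ 83491.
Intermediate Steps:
W(x) = 2*x**2 (W(x) = (2*x)*x = 2*x**2)
(111/117 + W(-4*(-3)))**2 = (111/117 + 2*(-4*(-3))**2)**2 = (111*(1/117) + 2*12**2)**2 = (37/39 + 2*144)**2 = (37/39 + 288)**2 = (11269/39)**2 = 126990361/1521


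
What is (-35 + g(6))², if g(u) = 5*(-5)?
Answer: 3600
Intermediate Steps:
g(u) = -25
(-35 + g(6))² = (-35 - 25)² = (-60)² = 3600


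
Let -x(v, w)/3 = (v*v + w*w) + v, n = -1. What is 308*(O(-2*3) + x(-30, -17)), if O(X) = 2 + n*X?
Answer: -1068452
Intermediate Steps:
O(X) = 2 - X
x(v, w) = -3*v - 3*v**2 - 3*w**2 (x(v, w) = -3*((v*v + w*w) + v) = -3*((v**2 + w**2) + v) = -3*(v + v**2 + w**2) = -3*v - 3*v**2 - 3*w**2)
308*(O(-2*3) + x(-30, -17)) = 308*((2 - (-2)*3) + (-3*(-30) - 3*(-30)**2 - 3*(-17)**2)) = 308*((2 - 1*(-6)) + (90 - 3*900 - 3*289)) = 308*((2 + 6) + (90 - 2700 - 867)) = 308*(8 - 3477) = 308*(-3469) = -1068452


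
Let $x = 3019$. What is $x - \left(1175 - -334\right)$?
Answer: $1510$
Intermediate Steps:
$x - \left(1175 - -334\right) = 3019 - \left(1175 - -334\right) = 3019 - \left(1175 + 334\right) = 3019 - 1509 = 1510$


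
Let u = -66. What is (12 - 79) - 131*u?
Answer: 8579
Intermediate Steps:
(12 - 79) - 131*u = (12 - 79) - 131*(-66) = -67 + 8646 = 8579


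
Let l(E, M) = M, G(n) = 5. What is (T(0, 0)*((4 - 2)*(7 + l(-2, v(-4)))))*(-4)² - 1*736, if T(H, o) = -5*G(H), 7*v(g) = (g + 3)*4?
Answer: -41152/7 ≈ -5878.9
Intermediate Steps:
v(g) = 12/7 + 4*g/7 (v(g) = ((g + 3)*4)/7 = ((3 + g)*4)/7 = (12 + 4*g)/7 = 12/7 + 4*g/7)
T(H, o) = -25 (T(H, o) = -5*5 = -25)
(T(0, 0)*((4 - 2)*(7 + l(-2, v(-4)))))*(-4)² - 1*736 = -25*(4 - 2)*(7 + (12/7 + (4/7)*(-4)))*(-4)² - 1*736 = -50*(7 + (12/7 - 16/7))*16 - 736 = -50*(7 - 4/7)*16 - 736 = -50*45/7*16 - 736 = -25*90/7*16 - 736 = -2250/7*16 - 736 = -36000/7 - 736 = -41152/7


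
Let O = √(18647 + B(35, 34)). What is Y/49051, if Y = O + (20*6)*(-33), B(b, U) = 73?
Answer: -3960/49051 + 12*√130/49051 ≈ -0.077943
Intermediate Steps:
O = 12*√130 (O = √(18647 + 73) = √18720 = 12*√130 ≈ 136.82)
Y = -3960 + 12*√130 (Y = 12*√130 + (20*6)*(-33) = 12*√130 + 120*(-33) = 12*√130 - 3960 = -3960 + 12*√130 ≈ -3823.2)
Y/49051 = (-3960 + 12*√130)/49051 = (-3960 + 12*√130)*(1/49051) = -3960/49051 + 12*√130/49051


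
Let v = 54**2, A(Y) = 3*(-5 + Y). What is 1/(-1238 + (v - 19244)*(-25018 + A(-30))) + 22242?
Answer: 9123826451653/410207106 ≈ 22242.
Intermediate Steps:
A(Y) = -15 + 3*Y
v = 2916
1/(-1238 + (v - 19244)*(-25018 + A(-30))) + 22242 = 1/(-1238 + (2916 - 19244)*(-25018 + (-15 + 3*(-30)))) + 22242 = 1/(-1238 - 16328*(-25018 + (-15 - 90))) + 22242 = 1/(-1238 - 16328*(-25018 - 105)) + 22242 = 1/(-1238 - 16328*(-25123)) + 22242 = 1/(-1238 + 410208344) + 22242 = 1/410207106 + 22242 = 9123826451653/410207106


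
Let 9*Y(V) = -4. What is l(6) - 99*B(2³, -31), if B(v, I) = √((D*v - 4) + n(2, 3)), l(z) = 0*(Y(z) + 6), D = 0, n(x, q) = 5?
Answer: -99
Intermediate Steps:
Y(V) = -4/9 (Y(V) = (⅑)*(-4) = -4/9)
l(z) = 0 (l(z) = 0*(-4/9 + 6) = 0*(50/9) = 0)
B(v, I) = 1 (B(v, I) = √((0*v - 4) + 5) = √((0 - 4) + 5) = √(-4 + 5) = √1 = 1)
l(6) - 99*B(2³, -31) = 0 - 99*1 = 0 - 99 = -99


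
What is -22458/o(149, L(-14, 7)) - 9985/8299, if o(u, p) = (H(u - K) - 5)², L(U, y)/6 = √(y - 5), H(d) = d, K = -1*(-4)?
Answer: -191042471/81330200 ≈ -2.3490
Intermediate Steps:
K = 4
L(U, y) = 6*√(-5 + y) (L(U, y) = 6*√(y - 5) = 6*√(-5 + y))
o(u, p) = (-9 + u)² (o(u, p) = ((u - 1*4) - 5)² = ((u - 4) - 5)² = ((-4 + u) - 5)² = (-9 + u)²)
-22458/o(149, L(-14, 7)) - 9985/8299 = -22458/(-9 + 149)² - 9985/8299 = -22458/(140²) - 9985*1/8299 = -22458/19600 - 9985/8299 = -22458*1/19600 - 9985/8299 = -11229/9800 - 9985/8299 = -191042471/81330200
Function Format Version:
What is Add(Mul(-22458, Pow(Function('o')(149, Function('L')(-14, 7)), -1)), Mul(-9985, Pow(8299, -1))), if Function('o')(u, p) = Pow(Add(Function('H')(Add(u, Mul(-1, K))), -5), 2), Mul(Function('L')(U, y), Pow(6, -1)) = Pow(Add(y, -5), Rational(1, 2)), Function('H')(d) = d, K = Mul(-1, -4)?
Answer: Rational(-191042471, 81330200) ≈ -2.3490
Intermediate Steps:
K = 4
Function('L')(U, y) = Mul(6, Pow(Add(-5, y), Rational(1, 2))) (Function('L')(U, y) = Mul(6, Pow(Add(y, -5), Rational(1, 2))) = Mul(6, Pow(Add(-5, y), Rational(1, 2))))
Function('o')(u, p) = Pow(Add(-9, u), 2) (Function('o')(u, p) = Pow(Add(Add(u, Mul(-1, 4)), -5), 2) = Pow(Add(Add(u, -4), -5), 2) = Pow(Add(Add(-4, u), -5), 2) = Pow(Add(-9, u), 2))
Add(Mul(-22458, Pow(Function('o')(149, Function('L')(-14, 7)), -1)), Mul(-9985, Pow(8299, -1))) = Add(Mul(-22458, Pow(Pow(Add(-9, 149), 2), -1)), Mul(-9985, Pow(8299, -1))) = Add(Mul(-22458, Pow(Pow(140, 2), -1)), Mul(-9985, Rational(1, 8299))) = Add(Mul(-22458, Pow(19600, -1)), Rational(-9985, 8299)) = Add(Mul(-22458, Rational(1, 19600)), Rational(-9985, 8299)) = Add(Rational(-11229, 9800), Rational(-9985, 8299)) = Rational(-191042471, 81330200)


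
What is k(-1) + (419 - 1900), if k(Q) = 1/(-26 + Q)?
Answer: -39988/27 ≈ -1481.0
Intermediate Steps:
k(-1) + (419 - 1900) = 1/(-26 - 1) + (419 - 1900) = 1/(-27) - 1481 = -1/27 - 1481 = -39988/27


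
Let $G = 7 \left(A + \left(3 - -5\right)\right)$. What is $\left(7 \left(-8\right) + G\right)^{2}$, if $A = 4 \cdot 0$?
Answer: $0$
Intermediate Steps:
$A = 0$
$G = 56$ ($G = 7 \left(0 + \left(3 - -5\right)\right) = 7 \left(0 + \left(3 + 5\right)\right) = 7 \left(0 + 8\right) = 7 \cdot 8 = 56$)
$\left(7 \left(-8\right) + G\right)^{2} = \left(7 \left(-8\right) + 56\right)^{2} = \left(-56 + 56\right)^{2} = 0^{2} = 0$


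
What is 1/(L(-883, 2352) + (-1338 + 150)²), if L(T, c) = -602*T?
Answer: 1/1942910 ≈ 5.1469e-7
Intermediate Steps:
1/(L(-883, 2352) + (-1338 + 150)²) = 1/(-602*(-883) + (-1338 + 150)²) = 1/(531566 + (-1188)²) = 1/(531566 + 1411344) = 1/1942910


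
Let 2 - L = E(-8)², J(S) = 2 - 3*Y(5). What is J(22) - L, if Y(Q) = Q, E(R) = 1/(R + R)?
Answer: -3839/256 ≈ -14.996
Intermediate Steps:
E(R) = 1/(2*R)
J(S) = -13 (J(S) = 2 - 3*5 = 2 - 15 = -13)
L = 511/256 (L = 2 - ((½)/(-8))² = 2 - ((½)*(-⅛))² = 2 - (-1/16)² = 2 - 1*1/256 = 2 - 1/256 = 511/256 ≈ 1.9961)
J(22) - L = -13 - 1*511/256 = -13 - 511/256 = -3839/256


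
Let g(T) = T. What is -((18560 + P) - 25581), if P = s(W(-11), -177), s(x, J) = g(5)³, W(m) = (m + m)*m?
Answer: 6896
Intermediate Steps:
W(m) = 2*m² (W(m) = (2*m)*m = 2*m²)
s(x, J) = 125 (s(x, J) = 5³ = 125)
P = 125
-((18560 + P) - 25581) = -((18560 + 125) - 25581) = -(18685 - 25581) = -1*(-6896) = 6896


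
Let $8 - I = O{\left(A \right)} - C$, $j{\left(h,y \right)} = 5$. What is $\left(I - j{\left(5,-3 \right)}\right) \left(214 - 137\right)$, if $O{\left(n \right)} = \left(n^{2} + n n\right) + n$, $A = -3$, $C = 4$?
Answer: $-616$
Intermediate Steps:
$O{\left(n \right)} = n + 2 n^{2}$ ($O{\left(n \right)} = \left(n^{2} + n^{2}\right) + n = 2 n^{2} + n = n + 2 n^{2}$)
$I = -3$ ($I = 8 - \left(- 3 \left(1 + 2 \left(-3\right)\right) - 4\right) = 8 - \left(- 3 \left(1 - 6\right) - 4\right) = 8 - \left(\left(-3\right) \left(-5\right) - 4\right) = 8 - \left(15 - 4\right) = 8 - 11 = -3$)
$\left(I - j{\left(5,-3 \right)}\right) \left(214 - 137\right) = \left(-3 - 5\right) \left(214 - 137\right) = \left(-3 - 5\right) 77 = \left(-8\right) 77 = -616$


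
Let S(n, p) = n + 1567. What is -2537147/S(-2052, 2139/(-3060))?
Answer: 2537147/485 ≈ 5231.2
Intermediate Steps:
S(n, p) = 1567 + n
-2537147/S(-2052, 2139/(-3060)) = -2537147/(1567 - 2052) = -2537147/(-485) = -2537147*(-1/485) = 2537147/485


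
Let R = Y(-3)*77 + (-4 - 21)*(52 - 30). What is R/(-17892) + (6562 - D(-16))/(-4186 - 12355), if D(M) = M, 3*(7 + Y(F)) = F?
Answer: -7029055/21139398 ≈ -0.33251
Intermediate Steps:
Y(F) = -7 + F/3
R = -1166 (R = (-7 + (⅓)*(-3))*77 + (-4 - 21)*(52 - 30) = (-7 - 1)*77 - 25*22 = -8*77 - 550 = -616 - 550 = -1166)
R/(-17892) + (6562 - D(-16))/(-4186 - 12355) = -1166/(-17892) + (6562 - 1*(-16))/(-4186 - 12355) = -1166*(-1/17892) + (6562 + 16)/(-16541) = 583/8946 + 6578*(-1/16541) = 583/8946 - 6578/16541 = -7029055/21139398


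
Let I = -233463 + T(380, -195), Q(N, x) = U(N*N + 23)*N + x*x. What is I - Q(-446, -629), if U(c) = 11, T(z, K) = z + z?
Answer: -623438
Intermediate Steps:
T(z, K) = 2*z
Q(N, x) = x**2 + 11*N (Q(N, x) = 11*N + x*x = 11*N + x**2 = x**2 + 11*N)
I = -232703 (I = -233463 + 2*380 = -233463 + 760 = -232703)
I - Q(-446, -629) = -232703 - ((-629)**2 + 11*(-446)) = -232703 - (395641 - 4906) = -232703 - 1*390735 = -232703 - 390735 = -623438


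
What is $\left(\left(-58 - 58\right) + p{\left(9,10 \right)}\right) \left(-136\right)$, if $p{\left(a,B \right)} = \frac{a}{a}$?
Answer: $15640$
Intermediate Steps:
$p{\left(a,B \right)} = 1$
$\left(\left(-58 - 58\right) + p{\left(9,10 \right)}\right) \left(-136\right) = \left(\left(-58 - 58\right) + 1\right) \left(-136\right) = \left(-116 + 1\right) \left(-136\right) = \left(-115\right) \left(-136\right) = 15640$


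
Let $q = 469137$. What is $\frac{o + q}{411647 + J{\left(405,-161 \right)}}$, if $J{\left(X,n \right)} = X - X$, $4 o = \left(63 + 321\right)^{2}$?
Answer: $\frac{506001}{411647} \approx 1.2292$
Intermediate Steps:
$o = 36864$ ($o = \frac{\left(63 + 321\right)^{2}}{4} = \frac{384^{2}}{4} = \frac{1}{4} \cdot 147456 = 36864$)
$J{\left(X,n \right)} = 0$
$\frac{o + q}{411647 + J{\left(405,-161 \right)}} = \frac{36864 + 469137}{411647 + 0} = \frac{506001}{411647}$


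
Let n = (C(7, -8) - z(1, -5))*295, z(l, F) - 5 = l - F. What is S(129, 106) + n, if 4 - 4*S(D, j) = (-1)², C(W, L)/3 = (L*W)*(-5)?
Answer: 978223/4 ≈ 2.4456e+5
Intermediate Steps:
C(W, L) = -15*L*W (C(W, L) = 3*((L*W)*(-5)) = 3*(-5*L*W) = -15*L*W)
z(l, F) = 5 + l - F (z(l, F) = 5 + (l - F) = 5 + l - F)
S(D, j) = ¾ (S(D, j) = 1 - ¼*(-1)² = 1 - ¼*1 = 1 - ¼ = ¾)
n = 244555 (n = (-15*(-8)*7 - (5 + 1 - 1*(-5)))*295 = (840 - (5 + 1 + 5))*295 = (840 - 1*11)*295 = (840 - 11)*295 = 829*295 = 244555)
S(129, 106) + n = ¾ + 244555 = 978223/4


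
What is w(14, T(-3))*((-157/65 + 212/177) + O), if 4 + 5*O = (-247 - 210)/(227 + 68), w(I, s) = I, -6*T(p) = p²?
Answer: -1874432/57525 ≈ -32.585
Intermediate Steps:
T(p) = -p²/6
O = -1637/1475 (O = -⅘ + ((-247 - 210)/(227 + 68))/5 = -⅘ + (-457/295)/5 = -⅘ + (-457*1/295)/5 = -⅘ + (⅕)*(-457/295) = -⅘ - 457/1475 = -1637/1475 ≈ -1.1098)
w(14, T(-3))*((-157/65 + 212/177) + O) = 14*((-157/65 + 212/177) - 1637/1475) = 14*(-14009/11505 - 1637/1475) = 14*(-133888/57525) = -1874432/57525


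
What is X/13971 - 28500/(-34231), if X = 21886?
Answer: 1147353166/478241301 ≈ 2.3991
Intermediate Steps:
X/13971 - 28500/(-34231) = 21886/13971 - 28500/(-34231) = 21886*(1/13971) - 28500*(-1/34231) = 21886/13971 + 28500/34231 = 1147353166/478241301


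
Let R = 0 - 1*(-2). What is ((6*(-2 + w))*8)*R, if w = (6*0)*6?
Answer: -192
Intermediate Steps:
R = 2 (R = 0 + 2 = 2)
w = 0 (w = 0*6 = 0)
((6*(-2 + w))*8)*R = ((6*(-2 + 0))*8)*2 = ((6*(-2))*8)*2 = -12*8*2 = -96*2 = -192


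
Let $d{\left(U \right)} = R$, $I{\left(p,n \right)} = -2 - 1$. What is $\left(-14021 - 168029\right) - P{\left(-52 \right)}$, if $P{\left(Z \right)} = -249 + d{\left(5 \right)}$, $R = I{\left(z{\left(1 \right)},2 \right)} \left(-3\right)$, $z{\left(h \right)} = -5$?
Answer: $-181810$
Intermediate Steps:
$I{\left(p,n \right)} = -3$ ($I{\left(p,n \right)} = -2 - 1 = -3$)
$R = 9$ ($R = \left(-3\right) \left(-3\right) = 9$)
$d{\left(U \right)} = 9$
$P{\left(Z \right)} = -240$ ($P{\left(Z \right)} = -249 + 9 = -240$)
$\left(-14021 - 168029\right) - P{\left(-52 \right)} = \left(-14021 - 168029\right) - -240 = \left(-14021 - 168029\right) + 240 = -182050 + 240 = -181810$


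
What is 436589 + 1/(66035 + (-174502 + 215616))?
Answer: 46780074762/107149 ≈ 4.3659e+5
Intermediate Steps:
436589 + 1/(66035 + (-174502 + 215616)) = 436589 + 1/(66035 + 41114) = 436589 + 1/107149 = 46780074762/107149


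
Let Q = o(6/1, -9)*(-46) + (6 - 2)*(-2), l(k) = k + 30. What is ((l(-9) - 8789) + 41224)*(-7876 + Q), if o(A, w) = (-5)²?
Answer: -293207504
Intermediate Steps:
l(k) = 30 + k
o(A, w) = 25
Q = -1158 (Q = 25*(-46) + (6 - 2)*(-2) = -1150 + 4*(-2) = -1150 - 8 = -1158)
((l(-9) - 8789) + 41224)*(-7876 + Q) = (((30 - 9) - 8789) + 41224)*(-7876 - 1158) = ((21 - 8789) + 41224)*(-9034) = (-8768 + 41224)*(-9034) = 32456*(-9034) = -293207504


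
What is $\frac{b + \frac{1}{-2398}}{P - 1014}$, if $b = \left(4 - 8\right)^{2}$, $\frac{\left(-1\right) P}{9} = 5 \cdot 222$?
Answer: $- \frac{1827}{1256552} \approx -0.001454$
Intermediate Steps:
$P = -9990$ ($P = - 9 \cdot 5 \cdot 222 = \left(-9\right) 1110 = -9990$)
$b = 16$ ($b = \left(-4\right)^{2} = 16$)
$\frac{b + \frac{1}{-2398}}{P - 1014} = \frac{16 + \frac{1}{-2398}}{-9990 - 1014} = \frac{16 - \frac{1}{2398}}{-11004} = \frac{38367}{2398} \left(- \frac{1}{11004}\right) = - \frac{1827}{1256552}$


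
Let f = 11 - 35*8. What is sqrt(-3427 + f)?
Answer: 4*I*sqrt(231) ≈ 60.795*I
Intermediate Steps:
f = -269 (f = 11 - 280 = -269)
sqrt(-3427 + f) = sqrt(-3427 - 269) = sqrt(-3696) = 4*I*sqrt(231)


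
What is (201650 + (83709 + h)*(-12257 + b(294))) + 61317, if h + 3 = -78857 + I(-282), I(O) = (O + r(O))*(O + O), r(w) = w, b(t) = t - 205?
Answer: -3929331793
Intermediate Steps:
b(t) = -205 + t
I(O) = 4*O² (I(O) = (O + O)*(O + O) = (2*O)*(2*O) = 4*O²)
h = 239236 (h = -3 + (-78857 + 4*(-282)²) = -3 + (-78857 + 4*79524) = -3 + (-78857 + 318096) = -3 + 239239 = 239236)
(201650 + (83709 + h)*(-12257 + b(294))) + 61317 = (201650 + (83709 + 239236)*(-12257 + (-205 + 294))) + 61317 = (201650 + 322945*(-12257 + 89)) + 61317 = (201650 + 322945*(-12168)) + 61317 = (201650 - 3929594760) + 61317 = -3929393110 + 61317 = -3929331793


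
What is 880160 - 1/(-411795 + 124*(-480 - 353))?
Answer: 453358973921/515087 ≈ 8.8016e+5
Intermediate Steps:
880160 - 1/(-411795 + 124*(-480 - 353)) = 880160 - 1/(-411795 + 124*(-833)) = 880160 - 1/(-411795 - 103292) = 880160 - 1/(-515087) = 880160 - 1*(-1/515087) = 880160 + 1/515087 = 453358973921/515087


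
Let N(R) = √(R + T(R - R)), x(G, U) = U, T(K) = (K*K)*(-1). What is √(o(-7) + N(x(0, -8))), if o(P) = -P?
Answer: √(7 + 2*I*√2) ≈ 2.6972 + 0.52433*I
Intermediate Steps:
T(K) = -K² (T(K) = K²*(-1) = -K²)
N(R) = √R (N(R) = √(R - (R - R)²) = √(R - 1*0²) = √(R - 1*0) = √(R + 0) = √R)
√(o(-7) + N(x(0, -8))) = √(-1*(-7) + √(-8)) = √(7 + 2*I*√2)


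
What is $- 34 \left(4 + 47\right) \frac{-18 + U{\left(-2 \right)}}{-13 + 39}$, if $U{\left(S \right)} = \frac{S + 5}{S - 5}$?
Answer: $\frac{111843}{91} \approx 1229.0$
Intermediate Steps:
$U{\left(S \right)} = \frac{5 + S}{-5 + S}$
$- 34 \left(4 + 47\right) \frac{-18 + U{\left(-2 \right)}}{-13 + 39} = - 34 \left(4 + 47\right) \frac{-18 + \frac{5 - 2}{-5 - 2}}{-13 + 39} = \left(-34\right) 51 \frac{-18 + \frac{1}{-7} \cdot 3}{26} = - 1734 \left(-18 - \frac{3}{7}\right) \frac{1}{26} = - 1734 \left(\left(- \frac{129}{7}\right) \frac{1}{26}\right) = \left(-1734\right) \left(- \frac{129}{182}\right) = \frac{111843}{91}$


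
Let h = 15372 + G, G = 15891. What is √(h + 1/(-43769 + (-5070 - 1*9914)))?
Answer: √107917218867614/58753 ≈ 176.81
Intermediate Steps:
h = 31263 (h = 15372 + 15891 = 31263)
√(h + 1/(-43769 + (-5070 - 1*9914))) = √(31263 + 1/(-43769 + (-5070 - 1*9914))) = √(31263 + 1/(-43769 + (-5070 - 9914))) = √(31263 + 1/(-43769 - 14984)) = √(31263 + 1/(-58753)) = √(31263 - 1/58753) = √(1836795038/58753) = √107917218867614/58753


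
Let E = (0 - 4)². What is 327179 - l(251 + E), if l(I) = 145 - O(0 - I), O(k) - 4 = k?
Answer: 326771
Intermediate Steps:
O(k) = 4 + k
E = 16 (E = (-4)² = 16)
l(I) = 141 + I (l(I) = 145 - (4 + (0 - I)) = 145 - (4 - I) = 145 + (-4 + I) = 141 + I)
327179 - l(251 + E) = 327179 - (141 + (251 + 16)) = 327179 - (141 + 267) = 327179 - 1*408 = 327179 - 408 = 326771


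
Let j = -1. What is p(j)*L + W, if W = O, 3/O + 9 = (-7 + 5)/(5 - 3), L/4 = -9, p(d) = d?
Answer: 357/10 ≈ 35.700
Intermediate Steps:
L = -36 (L = 4*(-9) = -36)
O = -3/10 (O = 3/(-9 + (-7 + 5)/(5 - 3)) = 3/(-9 - 2/2) = 3/(-9 - 2*1/2) = 3/(-9 - 1) = 3/(-10) = 3*(-1/10) = -3/10 ≈ -0.30000)
W = -3/10 ≈ -0.30000
p(j)*L + W = -1*(-36) - 3/10 = 36 - 3/10 = 357/10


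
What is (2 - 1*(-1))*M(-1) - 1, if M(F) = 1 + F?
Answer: -1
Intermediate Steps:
(2 - 1*(-1))*M(-1) - 1 = (2 - 1*(-1))*(1 - 1) - 1 = (2 + 1)*0 - 1 = 3*0 - 1 = 0 - 1 = -1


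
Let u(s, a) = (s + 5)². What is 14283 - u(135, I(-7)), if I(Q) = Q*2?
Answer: -5317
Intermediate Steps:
I(Q) = 2*Q
u(s, a) = (5 + s)²
14283 - u(135, I(-7)) = 14283 - (5 + 135)² = 14283 - 1*140² = 14283 - 1*19600 = 14283 - 19600 = -5317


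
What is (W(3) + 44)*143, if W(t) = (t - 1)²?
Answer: 6864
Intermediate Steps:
W(t) = (-1 + t)²
(W(3) + 44)*143 = ((-1 + 3)² + 44)*143 = (2² + 44)*143 = (4 + 44)*143 = 48*143 = 6864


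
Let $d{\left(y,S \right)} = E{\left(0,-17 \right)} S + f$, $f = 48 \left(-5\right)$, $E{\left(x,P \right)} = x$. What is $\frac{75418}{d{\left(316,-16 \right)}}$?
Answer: $- \frac{37709}{120} \approx -314.24$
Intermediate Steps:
$f = -240$
$d{\left(y,S \right)} = -240$ ($d{\left(y,S \right)} = 0 S - 240 = 0 - 240 = -240$)
$\frac{75418}{d{\left(316,-16 \right)}} = \frac{75418}{-240} = 75418 \left(- \frac{1}{240}\right) = - \frac{37709}{120}$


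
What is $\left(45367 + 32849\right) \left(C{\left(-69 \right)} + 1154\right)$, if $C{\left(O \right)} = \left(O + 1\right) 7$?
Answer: $53030448$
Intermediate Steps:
$C{\left(O \right)} = 7 + 7 O$ ($C{\left(O \right)} = \left(1 + O\right) 7 = 7 + 7 O$)
$\left(45367 + 32849\right) \left(C{\left(-69 \right)} + 1154\right) = \left(45367 + 32849\right) \left(\left(7 + 7 \left(-69\right)\right) + 1154\right) = 78216 \left(\left(7 - 483\right) + 1154\right) = 78216 \left(-476 + 1154\right) = 78216 \cdot 678 = 53030448$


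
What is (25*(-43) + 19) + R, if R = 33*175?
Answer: 4719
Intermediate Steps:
R = 5775
(25*(-43) + 19) + R = (25*(-43) + 19) + 5775 = (-1075 + 19) + 5775 = -1056 + 5775 = 4719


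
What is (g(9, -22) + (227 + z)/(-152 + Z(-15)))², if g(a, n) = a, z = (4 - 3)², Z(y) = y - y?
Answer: 225/4 ≈ 56.250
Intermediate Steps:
Z(y) = 0
z = 1 (z = 1² = 1)
(g(9, -22) + (227 + z)/(-152 + Z(-15)))² = (9 + (227 + 1)/(-152 + 0))² = (9 + 228/(-152))² = (9 + 228*(-1/152))² = (9 - 3/2)² = (15/2)² = 225/4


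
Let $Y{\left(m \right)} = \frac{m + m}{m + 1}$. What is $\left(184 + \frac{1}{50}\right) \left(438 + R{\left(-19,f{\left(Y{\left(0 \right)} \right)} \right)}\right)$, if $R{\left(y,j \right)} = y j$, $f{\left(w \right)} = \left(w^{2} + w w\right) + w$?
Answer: $\frac{2015019}{25} \approx 80601.0$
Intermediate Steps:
$Y{\left(m \right)} = \frac{2 m}{1 + m}$
$f{\left(w \right)} = w + 2 w^{2}$ ($f{\left(w \right)} = \left(w^{2} + w^{2}\right) + w = 2 w^{2} + w = w + 2 w^{2}$)
$R{\left(y,j \right)} = j y$
$\left(184 + \frac{1}{50}\right) \left(438 + R{\left(-19,f{\left(Y{\left(0 \right)} \right)} \right)}\right) = \left(184 + \frac{1}{50}\right) \left(438 + 2 \cdot 0 \frac{1}{1 + 0} \left(1 + 2 \cdot 2 \cdot 0 \frac{1}{1 + 0}\right) \left(-19\right)\right) = \left(184 + \frac{1}{50}\right) \left(438 + 2 \cdot 0 \cdot 1^{-1} \left(1 + 2 \cdot 2 \cdot 0 \cdot 1^{-1}\right) \left(-19\right)\right) = \frac{9201 \left(438 + 2 \cdot 0 \cdot 1 \left(1 + 2 \cdot 2 \cdot 0 \cdot 1\right) \left(-19\right)\right)}{50} = \frac{9201 \left(438 + 0 \left(1 + 2 \cdot 0\right) \left(-19\right)\right)}{50} = \frac{9201 \left(438 + 0 \left(1 + 0\right) \left(-19\right)\right)}{50} = \frac{9201 \left(438 + 0 \cdot 1 \left(-19\right)\right)}{50} = \frac{9201 \left(438 + 0 \left(-19\right)\right)}{50} = \frac{9201 \left(438 + 0\right)}{50} = \frac{9201}{50} \cdot 438 = \frac{2015019}{25}$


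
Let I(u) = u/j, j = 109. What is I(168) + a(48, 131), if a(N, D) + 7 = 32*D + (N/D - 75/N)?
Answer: 956200705/228464 ≈ 4185.3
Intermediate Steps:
I(u) = u/109
a(N, D) = -7 - 75/N + 32*D + N/D (a(N, D) = -7 + (32*D + (N/D - 75/N)) = -7 + (32*D + (-75/N + N/D)) = -7 + (-75/N + 32*D + N/D) = -7 - 75/N + 32*D + N/D)
I(168) + a(48, 131) = (1/109)*168 + (-7 - 75/48 + 32*131 + 48/131) = 168/109 + (-7 - 75*1/48 + 4192 + 48*(1/131)) = 168/109 + (-7 - 25/16 + 4192 + 48/131) = 168/109 + 8769253/2096 = 956200705/228464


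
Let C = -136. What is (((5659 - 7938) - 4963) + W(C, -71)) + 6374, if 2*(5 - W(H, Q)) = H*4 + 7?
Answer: -1189/2 ≈ -594.50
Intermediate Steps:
W(H, Q) = 3/2 - 2*H (W(H, Q) = 5 - (H*4 + 7)/2 = 5 - (4*H + 7)/2 = 5 - (7 + 4*H)/2 = 5 + (-7/2 - 2*H) = 3/2 - 2*H)
(((5659 - 7938) - 4963) + W(C, -71)) + 6374 = (((5659 - 7938) - 4963) + (3/2 - 2*(-136))) + 6374 = ((-2279 - 4963) + (3/2 + 272)) + 6374 = (-7242 + 547/2) + 6374 = -13937/2 + 6374 = -1189/2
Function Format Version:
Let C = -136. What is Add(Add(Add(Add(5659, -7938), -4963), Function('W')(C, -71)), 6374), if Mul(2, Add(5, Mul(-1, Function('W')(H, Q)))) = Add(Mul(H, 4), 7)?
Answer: Rational(-1189, 2) ≈ -594.50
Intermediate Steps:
Function('W')(H, Q) = Add(Rational(3, 2), Mul(-2, H)) (Function('W')(H, Q) = Add(5, Mul(Rational(-1, 2), Add(Mul(H, 4), 7))) = Add(5, Mul(Rational(-1, 2), Add(Mul(4, H), 7))) = Add(5, Mul(Rational(-1, 2), Add(7, Mul(4, H)))) = Add(5, Add(Rational(-7, 2), Mul(-2, H))) = Add(Rational(3, 2), Mul(-2, H)))
Add(Add(Add(Add(5659, -7938), -4963), Function('W')(C, -71)), 6374) = Add(Add(Add(Add(5659, -7938), -4963), Add(Rational(3, 2), Mul(-2, -136))), 6374) = Add(Add(Add(-2279, -4963), Add(Rational(3, 2), 272)), 6374) = Add(Add(-7242, Rational(547, 2)), 6374) = Add(Rational(-13937, 2), 6374) = Rational(-1189, 2)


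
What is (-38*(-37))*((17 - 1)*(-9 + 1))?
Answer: -179968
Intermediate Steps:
(-38*(-37))*((17 - 1)*(-9 + 1)) = 1406*(16*(-8)) = 1406*(-128) = -179968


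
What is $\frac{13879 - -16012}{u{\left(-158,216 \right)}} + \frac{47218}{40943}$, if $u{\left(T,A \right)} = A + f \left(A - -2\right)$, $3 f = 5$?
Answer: $\frac{3753546523}{71158934} \approx 52.749$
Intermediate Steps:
$f = \frac{5}{3}$ ($f = \frac{1}{3} \cdot 5 = \frac{5}{3} \approx 1.6667$)
$u{\left(T,A \right)} = \frac{10}{3} + \frac{8 A}{3}$ ($u{\left(T,A \right)} = A + \frac{5 \left(A - -2\right)}{3} = A + \frac{5 \left(A + 2\right)}{3} = A + \frac{5 \left(2 + A\right)}{3} = A + \left(\frac{10}{3} + \frac{5 A}{3}\right) = \frac{10}{3} + \frac{8 A}{3}$)
$\frac{13879 - -16012}{u{\left(-158,216 \right)}} + \frac{47218}{40943} = \frac{13879 - -16012}{\frac{10}{3} + \frac{8}{3} \cdot 216} + \frac{47218}{40943} = \frac{13879 + 16012}{\frac{10}{3} + 576} + 47218 \cdot \frac{1}{40943} = \frac{29891}{\frac{1738}{3}} + \frac{47218}{40943} = 29891 \cdot \frac{3}{1738} + \frac{47218}{40943} = \frac{89673}{1738} + \frac{47218}{40943} = \frac{3753546523}{71158934}$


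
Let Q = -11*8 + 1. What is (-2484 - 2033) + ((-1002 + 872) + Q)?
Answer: -4734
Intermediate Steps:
Q = -87 (Q = -88 + 1 = -87)
(-2484 - 2033) + ((-1002 + 872) + Q) = (-2484 - 2033) + ((-1002 + 872) - 87) = -4517 + (-130 - 87) = -4517 - 217 = -4734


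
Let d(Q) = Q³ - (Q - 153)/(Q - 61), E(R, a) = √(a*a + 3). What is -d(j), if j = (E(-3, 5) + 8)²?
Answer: -17113037533/6207 - 6467200384*√7/6207 ≈ -5.5137e+6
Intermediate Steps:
E(R, a) = √(3 + a²) (E(R, a) = √(a² + 3) = √(3 + a²))
j = (8 + 2*√7)² (j = (√(3 + 5²) + 8)² = (√(3 + 25) + 8)² = (√28 + 8)² = (2*√7 + 8)² = (8 + 2*√7)² ≈ 176.66)
d(Q) = Q³ - (-153 + Q)/(-61 + Q)
-d(j) = -(153 + (92 + 32*√7)⁴ - (92 + 32*√7) - 61*(92 + 32*√7)³)/(-61 + (92 + 32*√7)) = -(153 + (92 + 32*√7)⁴ + (-92 - 32*√7) - 61*(92 + 32*√7)³)/(31 + 32*√7) = -(61 + (92 + 32*√7)⁴ - 61*(92 + 32*√7)³ - 32*√7)/(31 + 32*√7)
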